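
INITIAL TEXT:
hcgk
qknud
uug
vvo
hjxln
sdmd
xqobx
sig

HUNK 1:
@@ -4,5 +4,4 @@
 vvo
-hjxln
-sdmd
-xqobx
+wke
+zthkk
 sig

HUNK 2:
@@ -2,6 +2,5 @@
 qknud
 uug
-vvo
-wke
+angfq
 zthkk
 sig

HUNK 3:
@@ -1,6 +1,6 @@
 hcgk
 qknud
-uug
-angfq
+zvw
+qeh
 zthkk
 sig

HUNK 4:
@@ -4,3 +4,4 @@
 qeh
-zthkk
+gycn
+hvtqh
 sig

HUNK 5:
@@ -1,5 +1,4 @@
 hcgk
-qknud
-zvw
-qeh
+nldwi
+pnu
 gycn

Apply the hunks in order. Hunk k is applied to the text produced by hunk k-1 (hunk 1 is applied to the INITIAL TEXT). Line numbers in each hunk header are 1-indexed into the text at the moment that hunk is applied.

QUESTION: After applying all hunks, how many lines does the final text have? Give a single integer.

Answer: 6

Derivation:
Hunk 1: at line 4 remove [hjxln,sdmd,xqobx] add [wke,zthkk] -> 7 lines: hcgk qknud uug vvo wke zthkk sig
Hunk 2: at line 2 remove [vvo,wke] add [angfq] -> 6 lines: hcgk qknud uug angfq zthkk sig
Hunk 3: at line 1 remove [uug,angfq] add [zvw,qeh] -> 6 lines: hcgk qknud zvw qeh zthkk sig
Hunk 4: at line 4 remove [zthkk] add [gycn,hvtqh] -> 7 lines: hcgk qknud zvw qeh gycn hvtqh sig
Hunk 5: at line 1 remove [qknud,zvw,qeh] add [nldwi,pnu] -> 6 lines: hcgk nldwi pnu gycn hvtqh sig
Final line count: 6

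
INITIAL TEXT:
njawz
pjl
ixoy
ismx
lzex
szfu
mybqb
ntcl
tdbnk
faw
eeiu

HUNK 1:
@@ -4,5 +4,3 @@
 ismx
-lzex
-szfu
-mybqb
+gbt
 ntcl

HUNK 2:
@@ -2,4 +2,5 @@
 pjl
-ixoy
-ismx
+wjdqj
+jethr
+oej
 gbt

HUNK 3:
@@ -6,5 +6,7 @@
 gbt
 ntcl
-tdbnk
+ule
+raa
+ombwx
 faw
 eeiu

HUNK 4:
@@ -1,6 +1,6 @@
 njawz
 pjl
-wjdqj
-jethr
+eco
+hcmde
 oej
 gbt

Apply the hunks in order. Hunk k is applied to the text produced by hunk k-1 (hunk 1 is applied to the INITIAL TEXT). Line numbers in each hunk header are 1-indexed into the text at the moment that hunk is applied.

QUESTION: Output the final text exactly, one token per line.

Hunk 1: at line 4 remove [lzex,szfu,mybqb] add [gbt] -> 9 lines: njawz pjl ixoy ismx gbt ntcl tdbnk faw eeiu
Hunk 2: at line 2 remove [ixoy,ismx] add [wjdqj,jethr,oej] -> 10 lines: njawz pjl wjdqj jethr oej gbt ntcl tdbnk faw eeiu
Hunk 3: at line 6 remove [tdbnk] add [ule,raa,ombwx] -> 12 lines: njawz pjl wjdqj jethr oej gbt ntcl ule raa ombwx faw eeiu
Hunk 4: at line 1 remove [wjdqj,jethr] add [eco,hcmde] -> 12 lines: njawz pjl eco hcmde oej gbt ntcl ule raa ombwx faw eeiu

Answer: njawz
pjl
eco
hcmde
oej
gbt
ntcl
ule
raa
ombwx
faw
eeiu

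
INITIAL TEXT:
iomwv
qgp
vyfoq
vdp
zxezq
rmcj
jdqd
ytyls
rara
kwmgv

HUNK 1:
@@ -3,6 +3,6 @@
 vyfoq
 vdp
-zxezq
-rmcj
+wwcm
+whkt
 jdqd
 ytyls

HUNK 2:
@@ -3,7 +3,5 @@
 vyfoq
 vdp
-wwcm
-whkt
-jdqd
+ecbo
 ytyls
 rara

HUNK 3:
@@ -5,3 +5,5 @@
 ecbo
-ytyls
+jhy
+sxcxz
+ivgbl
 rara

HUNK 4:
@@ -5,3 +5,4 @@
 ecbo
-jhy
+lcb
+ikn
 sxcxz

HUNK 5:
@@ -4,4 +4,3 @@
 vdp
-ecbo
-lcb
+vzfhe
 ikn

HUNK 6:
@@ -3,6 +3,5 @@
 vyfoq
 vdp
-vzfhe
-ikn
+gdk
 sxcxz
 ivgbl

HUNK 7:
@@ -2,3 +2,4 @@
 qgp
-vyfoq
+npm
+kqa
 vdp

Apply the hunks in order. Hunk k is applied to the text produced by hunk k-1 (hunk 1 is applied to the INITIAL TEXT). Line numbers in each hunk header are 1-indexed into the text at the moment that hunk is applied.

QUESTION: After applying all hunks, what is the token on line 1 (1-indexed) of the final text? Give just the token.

Answer: iomwv

Derivation:
Hunk 1: at line 3 remove [zxezq,rmcj] add [wwcm,whkt] -> 10 lines: iomwv qgp vyfoq vdp wwcm whkt jdqd ytyls rara kwmgv
Hunk 2: at line 3 remove [wwcm,whkt,jdqd] add [ecbo] -> 8 lines: iomwv qgp vyfoq vdp ecbo ytyls rara kwmgv
Hunk 3: at line 5 remove [ytyls] add [jhy,sxcxz,ivgbl] -> 10 lines: iomwv qgp vyfoq vdp ecbo jhy sxcxz ivgbl rara kwmgv
Hunk 4: at line 5 remove [jhy] add [lcb,ikn] -> 11 lines: iomwv qgp vyfoq vdp ecbo lcb ikn sxcxz ivgbl rara kwmgv
Hunk 5: at line 4 remove [ecbo,lcb] add [vzfhe] -> 10 lines: iomwv qgp vyfoq vdp vzfhe ikn sxcxz ivgbl rara kwmgv
Hunk 6: at line 3 remove [vzfhe,ikn] add [gdk] -> 9 lines: iomwv qgp vyfoq vdp gdk sxcxz ivgbl rara kwmgv
Hunk 7: at line 2 remove [vyfoq] add [npm,kqa] -> 10 lines: iomwv qgp npm kqa vdp gdk sxcxz ivgbl rara kwmgv
Final line 1: iomwv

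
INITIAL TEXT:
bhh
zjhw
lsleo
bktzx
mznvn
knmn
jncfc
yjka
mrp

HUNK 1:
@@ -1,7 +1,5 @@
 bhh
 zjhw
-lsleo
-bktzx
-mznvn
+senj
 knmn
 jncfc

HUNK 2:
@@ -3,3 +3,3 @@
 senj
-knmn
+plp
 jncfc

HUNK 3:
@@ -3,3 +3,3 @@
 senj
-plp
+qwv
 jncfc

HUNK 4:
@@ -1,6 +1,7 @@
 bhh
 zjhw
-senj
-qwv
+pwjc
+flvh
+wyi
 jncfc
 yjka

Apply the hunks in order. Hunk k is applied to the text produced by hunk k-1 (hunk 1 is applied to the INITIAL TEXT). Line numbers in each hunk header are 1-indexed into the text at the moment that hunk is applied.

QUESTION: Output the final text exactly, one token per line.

Answer: bhh
zjhw
pwjc
flvh
wyi
jncfc
yjka
mrp

Derivation:
Hunk 1: at line 1 remove [lsleo,bktzx,mznvn] add [senj] -> 7 lines: bhh zjhw senj knmn jncfc yjka mrp
Hunk 2: at line 3 remove [knmn] add [plp] -> 7 lines: bhh zjhw senj plp jncfc yjka mrp
Hunk 3: at line 3 remove [plp] add [qwv] -> 7 lines: bhh zjhw senj qwv jncfc yjka mrp
Hunk 4: at line 1 remove [senj,qwv] add [pwjc,flvh,wyi] -> 8 lines: bhh zjhw pwjc flvh wyi jncfc yjka mrp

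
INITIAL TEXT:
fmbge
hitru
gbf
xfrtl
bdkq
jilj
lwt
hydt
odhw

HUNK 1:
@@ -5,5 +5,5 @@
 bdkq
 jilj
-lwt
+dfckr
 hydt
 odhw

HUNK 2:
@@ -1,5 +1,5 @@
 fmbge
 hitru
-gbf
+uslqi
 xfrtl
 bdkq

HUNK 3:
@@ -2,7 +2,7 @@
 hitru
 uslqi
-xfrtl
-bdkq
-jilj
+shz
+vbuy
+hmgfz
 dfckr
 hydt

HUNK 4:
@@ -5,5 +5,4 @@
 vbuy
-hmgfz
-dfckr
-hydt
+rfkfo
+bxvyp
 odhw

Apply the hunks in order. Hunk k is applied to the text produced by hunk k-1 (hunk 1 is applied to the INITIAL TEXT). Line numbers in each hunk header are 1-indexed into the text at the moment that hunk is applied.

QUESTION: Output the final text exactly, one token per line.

Answer: fmbge
hitru
uslqi
shz
vbuy
rfkfo
bxvyp
odhw

Derivation:
Hunk 1: at line 5 remove [lwt] add [dfckr] -> 9 lines: fmbge hitru gbf xfrtl bdkq jilj dfckr hydt odhw
Hunk 2: at line 1 remove [gbf] add [uslqi] -> 9 lines: fmbge hitru uslqi xfrtl bdkq jilj dfckr hydt odhw
Hunk 3: at line 2 remove [xfrtl,bdkq,jilj] add [shz,vbuy,hmgfz] -> 9 lines: fmbge hitru uslqi shz vbuy hmgfz dfckr hydt odhw
Hunk 4: at line 5 remove [hmgfz,dfckr,hydt] add [rfkfo,bxvyp] -> 8 lines: fmbge hitru uslqi shz vbuy rfkfo bxvyp odhw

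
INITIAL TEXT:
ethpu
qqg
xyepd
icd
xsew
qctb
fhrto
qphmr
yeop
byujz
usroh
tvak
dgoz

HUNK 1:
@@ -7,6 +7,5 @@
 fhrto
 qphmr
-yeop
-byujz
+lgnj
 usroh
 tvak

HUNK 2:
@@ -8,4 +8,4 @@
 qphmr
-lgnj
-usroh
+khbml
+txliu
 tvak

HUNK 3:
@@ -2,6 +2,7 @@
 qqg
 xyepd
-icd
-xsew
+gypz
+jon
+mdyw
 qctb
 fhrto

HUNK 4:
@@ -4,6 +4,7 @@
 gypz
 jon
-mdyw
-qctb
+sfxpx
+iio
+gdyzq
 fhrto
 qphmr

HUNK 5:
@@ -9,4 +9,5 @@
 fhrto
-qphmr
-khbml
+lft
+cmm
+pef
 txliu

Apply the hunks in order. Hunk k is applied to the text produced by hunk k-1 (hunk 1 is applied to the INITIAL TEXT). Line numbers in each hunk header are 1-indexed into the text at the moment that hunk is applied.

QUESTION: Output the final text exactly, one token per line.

Hunk 1: at line 7 remove [yeop,byujz] add [lgnj] -> 12 lines: ethpu qqg xyepd icd xsew qctb fhrto qphmr lgnj usroh tvak dgoz
Hunk 2: at line 8 remove [lgnj,usroh] add [khbml,txliu] -> 12 lines: ethpu qqg xyepd icd xsew qctb fhrto qphmr khbml txliu tvak dgoz
Hunk 3: at line 2 remove [icd,xsew] add [gypz,jon,mdyw] -> 13 lines: ethpu qqg xyepd gypz jon mdyw qctb fhrto qphmr khbml txliu tvak dgoz
Hunk 4: at line 4 remove [mdyw,qctb] add [sfxpx,iio,gdyzq] -> 14 lines: ethpu qqg xyepd gypz jon sfxpx iio gdyzq fhrto qphmr khbml txliu tvak dgoz
Hunk 5: at line 9 remove [qphmr,khbml] add [lft,cmm,pef] -> 15 lines: ethpu qqg xyepd gypz jon sfxpx iio gdyzq fhrto lft cmm pef txliu tvak dgoz

Answer: ethpu
qqg
xyepd
gypz
jon
sfxpx
iio
gdyzq
fhrto
lft
cmm
pef
txliu
tvak
dgoz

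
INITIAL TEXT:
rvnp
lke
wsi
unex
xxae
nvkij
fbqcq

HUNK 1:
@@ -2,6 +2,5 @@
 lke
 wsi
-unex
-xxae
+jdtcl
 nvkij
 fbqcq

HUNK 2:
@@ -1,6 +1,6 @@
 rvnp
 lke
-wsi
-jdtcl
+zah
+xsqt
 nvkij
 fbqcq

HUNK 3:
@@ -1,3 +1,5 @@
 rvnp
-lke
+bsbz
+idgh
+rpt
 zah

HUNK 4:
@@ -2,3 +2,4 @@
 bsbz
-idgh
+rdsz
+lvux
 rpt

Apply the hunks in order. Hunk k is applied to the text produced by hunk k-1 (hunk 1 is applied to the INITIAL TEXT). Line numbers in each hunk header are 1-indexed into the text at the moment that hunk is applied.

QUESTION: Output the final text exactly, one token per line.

Answer: rvnp
bsbz
rdsz
lvux
rpt
zah
xsqt
nvkij
fbqcq

Derivation:
Hunk 1: at line 2 remove [unex,xxae] add [jdtcl] -> 6 lines: rvnp lke wsi jdtcl nvkij fbqcq
Hunk 2: at line 1 remove [wsi,jdtcl] add [zah,xsqt] -> 6 lines: rvnp lke zah xsqt nvkij fbqcq
Hunk 3: at line 1 remove [lke] add [bsbz,idgh,rpt] -> 8 lines: rvnp bsbz idgh rpt zah xsqt nvkij fbqcq
Hunk 4: at line 2 remove [idgh] add [rdsz,lvux] -> 9 lines: rvnp bsbz rdsz lvux rpt zah xsqt nvkij fbqcq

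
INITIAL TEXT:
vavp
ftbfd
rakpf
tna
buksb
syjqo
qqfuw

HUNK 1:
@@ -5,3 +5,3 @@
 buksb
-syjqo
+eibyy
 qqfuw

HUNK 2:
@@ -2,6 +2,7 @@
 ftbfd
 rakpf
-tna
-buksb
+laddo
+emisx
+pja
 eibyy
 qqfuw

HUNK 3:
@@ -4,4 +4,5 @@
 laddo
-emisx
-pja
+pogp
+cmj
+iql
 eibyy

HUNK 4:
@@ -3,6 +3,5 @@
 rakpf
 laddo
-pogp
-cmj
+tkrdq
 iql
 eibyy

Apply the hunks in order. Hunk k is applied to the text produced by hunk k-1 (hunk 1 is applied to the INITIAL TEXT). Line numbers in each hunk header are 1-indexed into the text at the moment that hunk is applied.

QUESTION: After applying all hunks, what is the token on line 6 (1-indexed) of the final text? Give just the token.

Answer: iql

Derivation:
Hunk 1: at line 5 remove [syjqo] add [eibyy] -> 7 lines: vavp ftbfd rakpf tna buksb eibyy qqfuw
Hunk 2: at line 2 remove [tna,buksb] add [laddo,emisx,pja] -> 8 lines: vavp ftbfd rakpf laddo emisx pja eibyy qqfuw
Hunk 3: at line 4 remove [emisx,pja] add [pogp,cmj,iql] -> 9 lines: vavp ftbfd rakpf laddo pogp cmj iql eibyy qqfuw
Hunk 4: at line 3 remove [pogp,cmj] add [tkrdq] -> 8 lines: vavp ftbfd rakpf laddo tkrdq iql eibyy qqfuw
Final line 6: iql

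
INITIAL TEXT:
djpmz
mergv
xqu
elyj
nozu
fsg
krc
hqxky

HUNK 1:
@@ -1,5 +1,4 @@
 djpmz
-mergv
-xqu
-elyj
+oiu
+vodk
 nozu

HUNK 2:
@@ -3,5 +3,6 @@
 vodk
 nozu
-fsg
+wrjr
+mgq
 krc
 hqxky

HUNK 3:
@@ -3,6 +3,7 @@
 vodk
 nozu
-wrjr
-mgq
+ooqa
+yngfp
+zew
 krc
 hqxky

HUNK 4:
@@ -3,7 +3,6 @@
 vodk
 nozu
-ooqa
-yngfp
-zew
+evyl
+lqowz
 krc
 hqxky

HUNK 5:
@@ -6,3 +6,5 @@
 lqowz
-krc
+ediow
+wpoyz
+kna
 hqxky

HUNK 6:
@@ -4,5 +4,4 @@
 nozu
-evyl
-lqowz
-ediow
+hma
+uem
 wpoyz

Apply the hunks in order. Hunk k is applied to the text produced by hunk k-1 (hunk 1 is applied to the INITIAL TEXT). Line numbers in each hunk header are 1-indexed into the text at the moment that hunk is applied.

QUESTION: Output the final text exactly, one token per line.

Hunk 1: at line 1 remove [mergv,xqu,elyj] add [oiu,vodk] -> 7 lines: djpmz oiu vodk nozu fsg krc hqxky
Hunk 2: at line 3 remove [fsg] add [wrjr,mgq] -> 8 lines: djpmz oiu vodk nozu wrjr mgq krc hqxky
Hunk 3: at line 3 remove [wrjr,mgq] add [ooqa,yngfp,zew] -> 9 lines: djpmz oiu vodk nozu ooqa yngfp zew krc hqxky
Hunk 4: at line 3 remove [ooqa,yngfp,zew] add [evyl,lqowz] -> 8 lines: djpmz oiu vodk nozu evyl lqowz krc hqxky
Hunk 5: at line 6 remove [krc] add [ediow,wpoyz,kna] -> 10 lines: djpmz oiu vodk nozu evyl lqowz ediow wpoyz kna hqxky
Hunk 6: at line 4 remove [evyl,lqowz,ediow] add [hma,uem] -> 9 lines: djpmz oiu vodk nozu hma uem wpoyz kna hqxky

Answer: djpmz
oiu
vodk
nozu
hma
uem
wpoyz
kna
hqxky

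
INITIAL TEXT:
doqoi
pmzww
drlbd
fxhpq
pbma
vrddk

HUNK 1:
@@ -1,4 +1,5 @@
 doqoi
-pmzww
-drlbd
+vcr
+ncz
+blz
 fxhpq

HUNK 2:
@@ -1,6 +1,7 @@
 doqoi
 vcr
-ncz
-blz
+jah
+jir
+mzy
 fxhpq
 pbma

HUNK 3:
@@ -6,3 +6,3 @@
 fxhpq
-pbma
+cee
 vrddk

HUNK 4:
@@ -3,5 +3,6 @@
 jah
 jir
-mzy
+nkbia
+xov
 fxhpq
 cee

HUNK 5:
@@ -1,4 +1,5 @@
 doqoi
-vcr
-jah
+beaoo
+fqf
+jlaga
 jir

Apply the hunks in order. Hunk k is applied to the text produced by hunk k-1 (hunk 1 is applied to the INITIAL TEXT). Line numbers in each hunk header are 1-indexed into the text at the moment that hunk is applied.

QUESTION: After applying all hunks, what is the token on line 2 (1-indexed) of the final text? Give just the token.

Hunk 1: at line 1 remove [pmzww,drlbd] add [vcr,ncz,blz] -> 7 lines: doqoi vcr ncz blz fxhpq pbma vrddk
Hunk 2: at line 1 remove [ncz,blz] add [jah,jir,mzy] -> 8 lines: doqoi vcr jah jir mzy fxhpq pbma vrddk
Hunk 3: at line 6 remove [pbma] add [cee] -> 8 lines: doqoi vcr jah jir mzy fxhpq cee vrddk
Hunk 4: at line 3 remove [mzy] add [nkbia,xov] -> 9 lines: doqoi vcr jah jir nkbia xov fxhpq cee vrddk
Hunk 5: at line 1 remove [vcr,jah] add [beaoo,fqf,jlaga] -> 10 lines: doqoi beaoo fqf jlaga jir nkbia xov fxhpq cee vrddk
Final line 2: beaoo

Answer: beaoo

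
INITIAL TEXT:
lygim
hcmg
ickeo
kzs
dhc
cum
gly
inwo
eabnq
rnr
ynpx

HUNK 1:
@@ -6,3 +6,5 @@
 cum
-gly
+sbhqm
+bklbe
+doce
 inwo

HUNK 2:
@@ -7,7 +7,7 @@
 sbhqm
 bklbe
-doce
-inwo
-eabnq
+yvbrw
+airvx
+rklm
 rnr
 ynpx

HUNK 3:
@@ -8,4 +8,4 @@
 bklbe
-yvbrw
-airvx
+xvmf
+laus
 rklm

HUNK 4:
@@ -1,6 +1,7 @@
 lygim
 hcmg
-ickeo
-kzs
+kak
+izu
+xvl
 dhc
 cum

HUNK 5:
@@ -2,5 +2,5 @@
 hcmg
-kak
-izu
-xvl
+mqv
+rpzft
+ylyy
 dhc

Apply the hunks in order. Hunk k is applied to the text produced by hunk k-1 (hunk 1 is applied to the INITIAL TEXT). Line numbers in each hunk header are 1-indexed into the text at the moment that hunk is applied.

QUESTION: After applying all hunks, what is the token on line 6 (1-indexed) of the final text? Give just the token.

Answer: dhc

Derivation:
Hunk 1: at line 6 remove [gly] add [sbhqm,bklbe,doce] -> 13 lines: lygim hcmg ickeo kzs dhc cum sbhqm bklbe doce inwo eabnq rnr ynpx
Hunk 2: at line 7 remove [doce,inwo,eabnq] add [yvbrw,airvx,rklm] -> 13 lines: lygim hcmg ickeo kzs dhc cum sbhqm bklbe yvbrw airvx rklm rnr ynpx
Hunk 3: at line 8 remove [yvbrw,airvx] add [xvmf,laus] -> 13 lines: lygim hcmg ickeo kzs dhc cum sbhqm bklbe xvmf laus rklm rnr ynpx
Hunk 4: at line 1 remove [ickeo,kzs] add [kak,izu,xvl] -> 14 lines: lygim hcmg kak izu xvl dhc cum sbhqm bklbe xvmf laus rklm rnr ynpx
Hunk 5: at line 2 remove [kak,izu,xvl] add [mqv,rpzft,ylyy] -> 14 lines: lygim hcmg mqv rpzft ylyy dhc cum sbhqm bklbe xvmf laus rklm rnr ynpx
Final line 6: dhc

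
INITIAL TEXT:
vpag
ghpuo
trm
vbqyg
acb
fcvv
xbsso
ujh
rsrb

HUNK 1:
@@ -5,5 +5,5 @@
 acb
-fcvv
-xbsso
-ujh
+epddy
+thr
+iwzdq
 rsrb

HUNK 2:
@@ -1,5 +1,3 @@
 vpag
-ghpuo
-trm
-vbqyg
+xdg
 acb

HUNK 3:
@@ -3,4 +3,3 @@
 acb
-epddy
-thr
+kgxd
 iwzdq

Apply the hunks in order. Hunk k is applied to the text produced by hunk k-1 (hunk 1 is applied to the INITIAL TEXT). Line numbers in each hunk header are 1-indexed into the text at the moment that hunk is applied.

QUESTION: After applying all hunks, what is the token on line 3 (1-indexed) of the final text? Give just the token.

Answer: acb

Derivation:
Hunk 1: at line 5 remove [fcvv,xbsso,ujh] add [epddy,thr,iwzdq] -> 9 lines: vpag ghpuo trm vbqyg acb epddy thr iwzdq rsrb
Hunk 2: at line 1 remove [ghpuo,trm,vbqyg] add [xdg] -> 7 lines: vpag xdg acb epddy thr iwzdq rsrb
Hunk 3: at line 3 remove [epddy,thr] add [kgxd] -> 6 lines: vpag xdg acb kgxd iwzdq rsrb
Final line 3: acb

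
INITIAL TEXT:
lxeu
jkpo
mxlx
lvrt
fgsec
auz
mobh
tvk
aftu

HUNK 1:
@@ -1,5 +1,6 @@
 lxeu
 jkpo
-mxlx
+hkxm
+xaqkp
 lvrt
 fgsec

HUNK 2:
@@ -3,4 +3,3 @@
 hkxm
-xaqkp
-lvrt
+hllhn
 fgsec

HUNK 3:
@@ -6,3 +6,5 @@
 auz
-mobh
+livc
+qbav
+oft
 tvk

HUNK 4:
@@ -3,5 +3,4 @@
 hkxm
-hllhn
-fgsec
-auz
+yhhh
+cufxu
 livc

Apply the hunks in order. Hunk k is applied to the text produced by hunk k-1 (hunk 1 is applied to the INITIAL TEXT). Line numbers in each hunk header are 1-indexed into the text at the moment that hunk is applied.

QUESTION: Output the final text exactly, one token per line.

Answer: lxeu
jkpo
hkxm
yhhh
cufxu
livc
qbav
oft
tvk
aftu

Derivation:
Hunk 1: at line 1 remove [mxlx] add [hkxm,xaqkp] -> 10 lines: lxeu jkpo hkxm xaqkp lvrt fgsec auz mobh tvk aftu
Hunk 2: at line 3 remove [xaqkp,lvrt] add [hllhn] -> 9 lines: lxeu jkpo hkxm hllhn fgsec auz mobh tvk aftu
Hunk 3: at line 6 remove [mobh] add [livc,qbav,oft] -> 11 lines: lxeu jkpo hkxm hllhn fgsec auz livc qbav oft tvk aftu
Hunk 4: at line 3 remove [hllhn,fgsec,auz] add [yhhh,cufxu] -> 10 lines: lxeu jkpo hkxm yhhh cufxu livc qbav oft tvk aftu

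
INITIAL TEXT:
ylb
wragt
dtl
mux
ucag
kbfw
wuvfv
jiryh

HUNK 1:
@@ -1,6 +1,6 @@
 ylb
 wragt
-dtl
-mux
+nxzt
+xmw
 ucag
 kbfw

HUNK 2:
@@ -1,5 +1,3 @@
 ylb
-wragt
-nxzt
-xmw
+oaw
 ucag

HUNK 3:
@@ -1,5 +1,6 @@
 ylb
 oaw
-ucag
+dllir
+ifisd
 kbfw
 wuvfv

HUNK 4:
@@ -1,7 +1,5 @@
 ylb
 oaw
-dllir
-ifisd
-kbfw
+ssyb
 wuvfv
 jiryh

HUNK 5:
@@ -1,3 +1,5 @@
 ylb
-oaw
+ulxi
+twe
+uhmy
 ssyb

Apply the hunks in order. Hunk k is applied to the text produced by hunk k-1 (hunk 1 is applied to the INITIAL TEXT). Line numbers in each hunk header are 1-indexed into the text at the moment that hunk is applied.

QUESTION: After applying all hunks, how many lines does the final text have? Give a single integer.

Answer: 7

Derivation:
Hunk 1: at line 1 remove [dtl,mux] add [nxzt,xmw] -> 8 lines: ylb wragt nxzt xmw ucag kbfw wuvfv jiryh
Hunk 2: at line 1 remove [wragt,nxzt,xmw] add [oaw] -> 6 lines: ylb oaw ucag kbfw wuvfv jiryh
Hunk 3: at line 1 remove [ucag] add [dllir,ifisd] -> 7 lines: ylb oaw dllir ifisd kbfw wuvfv jiryh
Hunk 4: at line 1 remove [dllir,ifisd,kbfw] add [ssyb] -> 5 lines: ylb oaw ssyb wuvfv jiryh
Hunk 5: at line 1 remove [oaw] add [ulxi,twe,uhmy] -> 7 lines: ylb ulxi twe uhmy ssyb wuvfv jiryh
Final line count: 7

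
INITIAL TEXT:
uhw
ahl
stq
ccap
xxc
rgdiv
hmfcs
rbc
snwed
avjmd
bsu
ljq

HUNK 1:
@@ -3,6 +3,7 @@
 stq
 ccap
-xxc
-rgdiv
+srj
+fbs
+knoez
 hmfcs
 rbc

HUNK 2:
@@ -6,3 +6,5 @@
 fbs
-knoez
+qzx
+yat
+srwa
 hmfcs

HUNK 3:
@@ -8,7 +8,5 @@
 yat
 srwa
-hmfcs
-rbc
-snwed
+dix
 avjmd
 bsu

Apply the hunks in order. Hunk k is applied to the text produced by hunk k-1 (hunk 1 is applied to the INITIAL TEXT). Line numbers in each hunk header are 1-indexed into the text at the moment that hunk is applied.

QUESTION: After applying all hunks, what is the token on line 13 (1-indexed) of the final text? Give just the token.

Answer: ljq

Derivation:
Hunk 1: at line 3 remove [xxc,rgdiv] add [srj,fbs,knoez] -> 13 lines: uhw ahl stq ccap srj fbs knoez hmfcs rbc snwed avjmd bsu ljq
Hunk 2: at line 6 remove [knoez] add [qzx,yat,srwa] -> 15 lines: uhw ahl stq ccap srj fbs qzx yat srwa hmfcs rbc snwed avjmd bsu ljq
Hunk 3: at line 8 remove [hmfcs,rbc,snwed] add [dix] -> 13 lines: uhw ahl stq ccap srj fbs qzx yat srwa dix avjmd bsu ljq
Final line 13: ljq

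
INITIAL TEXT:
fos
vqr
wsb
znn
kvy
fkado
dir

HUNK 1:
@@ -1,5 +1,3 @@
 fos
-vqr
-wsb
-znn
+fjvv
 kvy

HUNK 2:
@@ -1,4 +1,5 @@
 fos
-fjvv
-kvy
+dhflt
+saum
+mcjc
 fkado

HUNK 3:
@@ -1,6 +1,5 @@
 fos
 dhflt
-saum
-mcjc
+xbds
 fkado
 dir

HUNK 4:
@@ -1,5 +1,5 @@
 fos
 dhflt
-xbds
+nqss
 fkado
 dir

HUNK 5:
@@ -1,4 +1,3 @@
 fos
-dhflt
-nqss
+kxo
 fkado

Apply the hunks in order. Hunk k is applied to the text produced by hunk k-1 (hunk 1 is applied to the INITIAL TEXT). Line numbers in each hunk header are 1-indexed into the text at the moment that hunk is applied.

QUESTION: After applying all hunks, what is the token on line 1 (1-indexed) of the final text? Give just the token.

Hunk 1: at line 1 remove [vqr,wsb,znn] add [fjvv] -> 5 lines: fos fjvv kvy fkado dir
Hunk 2: at line 1 remove [fjvv,kvy] add [dhflt,saum,mcjc] -> 6 lines: fos dhflt saum mcjc fkado dir
Hunk 3: at line 1 remove [saum,mcjc] add [xbds] -> 5 lines: fos dhflt xbds fkado dir
Hunk 4: at line 1 remove [xbds] add [nqss] -> 5 lines: fos dhflt nqss fkado dir
Hunk 5: at line 1 remove [dhflt,nqss] add [kxo] -> 4 lines: fos kxo fkado dir
Final line 1: fos

Answer: fos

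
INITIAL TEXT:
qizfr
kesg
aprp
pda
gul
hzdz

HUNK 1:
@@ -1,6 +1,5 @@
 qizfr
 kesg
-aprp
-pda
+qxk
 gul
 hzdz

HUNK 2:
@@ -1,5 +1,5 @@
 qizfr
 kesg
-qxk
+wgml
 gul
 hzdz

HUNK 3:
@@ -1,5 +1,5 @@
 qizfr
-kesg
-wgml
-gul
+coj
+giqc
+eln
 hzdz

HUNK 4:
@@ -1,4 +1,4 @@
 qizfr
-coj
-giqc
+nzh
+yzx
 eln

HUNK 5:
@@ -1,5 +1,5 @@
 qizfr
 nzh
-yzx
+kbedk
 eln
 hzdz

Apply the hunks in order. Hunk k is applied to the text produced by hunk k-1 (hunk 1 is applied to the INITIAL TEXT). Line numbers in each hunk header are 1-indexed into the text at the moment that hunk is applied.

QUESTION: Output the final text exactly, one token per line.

Hunk 1: at line 1 remove [aprp,pda] add [qxk] -> 5 lines: qizfr kesg qxk gul hzdz
Hunk 2: at line 1 remove [qxk] add [wgml] -> 5 lines: qizfr kesg wgml gul hzdz
Hunk 3: at line 1 remove [kesg,wgml,gul] add [coj,giqc,eln] -> 5 lines: qizfr coj giqc eln hzdz
Hunk 4: at line 1 remove [coj,giqc] add [nzh,yzx] -> 5 lines: qizfr nzh yzx eln hzdz
Hunk 5: at line 1 remove [yzx] add [kbedk] -> 5 lines: qizfr nzh kbedk eln hzdz

Answer: qizfr
nzh
kbedk
eln
hzdz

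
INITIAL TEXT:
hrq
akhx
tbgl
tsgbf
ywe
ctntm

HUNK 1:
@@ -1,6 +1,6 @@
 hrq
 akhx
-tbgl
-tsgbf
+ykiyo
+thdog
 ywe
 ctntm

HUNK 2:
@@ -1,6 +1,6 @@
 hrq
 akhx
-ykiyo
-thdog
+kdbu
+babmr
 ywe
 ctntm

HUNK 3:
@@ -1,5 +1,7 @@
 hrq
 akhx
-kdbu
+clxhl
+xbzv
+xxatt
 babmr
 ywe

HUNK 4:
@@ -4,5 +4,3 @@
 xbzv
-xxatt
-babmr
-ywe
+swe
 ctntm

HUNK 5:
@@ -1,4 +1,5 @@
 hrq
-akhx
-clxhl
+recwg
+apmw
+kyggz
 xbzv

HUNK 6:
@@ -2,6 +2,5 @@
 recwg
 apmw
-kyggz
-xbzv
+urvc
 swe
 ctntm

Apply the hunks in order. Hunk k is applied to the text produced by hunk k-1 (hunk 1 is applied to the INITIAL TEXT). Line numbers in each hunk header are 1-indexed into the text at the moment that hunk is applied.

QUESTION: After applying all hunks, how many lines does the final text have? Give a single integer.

Answer: 6

Derivation:
Hunk 1: at line 1 remove [tbgl,tsgbf] add [ykiyo,thdog] -> 6 lines: hrq akhx ykiyo thdog ywe ctntm
Hunk 2: at line 1 remove [ykiyo,thdog] add [kdbu,babmr] -> 6 lines: hrq akhx kdbu babmr ywe ctntm
Hunk 3: at line 1 remove [kdbu] add [clxhl,xbzv,xxatt] -> 8 lines: hrq akhx clxhl xbzv xxatt babmr ywe ctntm
Hunk 4: at line 4 remove [xxatt,babmr,ywe] add [swe] -> 6 lines: hrq akhx clxhl xbzv swe ctntm
Hunk 5: at line 1 remove [akhx,clxhl] add [recwg,apmw,kyggz] -> 7 lines: hrq recwg apmw kyggz xbzv swe ctntm
Hunk 6: at line 2 remove [kyggz,xbzv] add [urvc] -> 6 lines: hrq recwg apmw urvc swe ctntm
Final line count: 6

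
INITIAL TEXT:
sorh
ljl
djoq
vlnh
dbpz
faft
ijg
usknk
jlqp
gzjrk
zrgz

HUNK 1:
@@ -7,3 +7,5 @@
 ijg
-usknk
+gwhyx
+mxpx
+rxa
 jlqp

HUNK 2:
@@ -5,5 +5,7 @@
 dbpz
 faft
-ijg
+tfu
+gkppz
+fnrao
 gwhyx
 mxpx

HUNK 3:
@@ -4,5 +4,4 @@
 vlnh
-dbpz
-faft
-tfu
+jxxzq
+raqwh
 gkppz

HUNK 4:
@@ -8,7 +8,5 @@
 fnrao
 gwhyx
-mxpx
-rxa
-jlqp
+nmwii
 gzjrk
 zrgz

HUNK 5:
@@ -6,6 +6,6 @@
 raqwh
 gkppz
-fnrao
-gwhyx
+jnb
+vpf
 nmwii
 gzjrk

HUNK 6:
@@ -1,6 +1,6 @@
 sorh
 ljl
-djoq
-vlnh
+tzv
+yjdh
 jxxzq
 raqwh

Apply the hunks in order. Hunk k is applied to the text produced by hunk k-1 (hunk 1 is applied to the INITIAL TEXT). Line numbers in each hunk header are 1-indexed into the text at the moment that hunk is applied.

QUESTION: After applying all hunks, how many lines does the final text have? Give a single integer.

Hunk 1: at line 7 remove [usknk] add [gwhyx,mxpx,rxa] -> 13 lines: sorh ljl djoq vlnh dbpz faft ijg gwhyx mxpx rxa jlqp gzjrk zrgz
Hunk 2: at line 5 remove [ijg] add [tfu,gkppz,fnrao] -> 15 lines: sorh ljl djoq vlnh dbpz faft tfu gkppz fnrao gwhyx mxpx rxa jlqp gzjrk zrgz
Hunk 3: at line 4 remove [dbpz,faft,tfu] add [jxxzq,raqwh] -> 14 lines: sorh ljl djoq vlnh jxxzq raqwh gkppz fnrao gwhyx mxpx rxa jlqp gzjrk zrgz
Hunk 4: at line 8 remove [mxpx,rxa,jlqp] add [nmwii] -> 12 lines: sorh ljl djoq vlnh jxxzq raqwh gkppz fnrao gwhyx nmwii gzjrk zrgz
Hunk 5: at line 6 remove [fnrao,gwhyx] add [jnb,vpf] -> 12 lines: sorh ljl djoq vlnh jxxzq raqwh gkppz jnb vpf nmwii gzjrk zrgz
Hunk 6: at line 1 remove [djoq,vlnh] add [tzv,yjdh] -> 12 lines: sorh ljl tzv yjdh jxxzq raqwh gkppz jnb vpf nmwii gzjrk zrgz
Final line count: 12

Answer: 12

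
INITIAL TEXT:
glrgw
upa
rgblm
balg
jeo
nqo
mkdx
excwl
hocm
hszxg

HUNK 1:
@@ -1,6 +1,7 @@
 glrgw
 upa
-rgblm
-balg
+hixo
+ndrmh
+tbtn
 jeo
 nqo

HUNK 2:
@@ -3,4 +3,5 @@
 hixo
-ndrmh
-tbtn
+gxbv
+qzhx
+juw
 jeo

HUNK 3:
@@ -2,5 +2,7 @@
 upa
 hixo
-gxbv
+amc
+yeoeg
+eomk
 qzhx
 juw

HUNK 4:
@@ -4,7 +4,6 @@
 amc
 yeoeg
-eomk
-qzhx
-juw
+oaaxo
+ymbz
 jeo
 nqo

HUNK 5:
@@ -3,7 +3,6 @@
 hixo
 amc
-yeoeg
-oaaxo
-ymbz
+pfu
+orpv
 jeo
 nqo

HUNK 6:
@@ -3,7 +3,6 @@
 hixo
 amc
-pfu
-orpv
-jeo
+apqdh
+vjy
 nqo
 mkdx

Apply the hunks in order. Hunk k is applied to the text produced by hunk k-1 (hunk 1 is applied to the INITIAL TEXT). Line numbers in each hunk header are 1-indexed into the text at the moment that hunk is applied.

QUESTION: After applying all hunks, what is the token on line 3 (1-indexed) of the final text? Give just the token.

Hunk 1: at line 1 remove [rgblm,balg] add [hixo,ndrmh,tbtn] -> 11 lines: glrgw upa hixo ndrmh tbtn jeo nqo mkdx excwl hocm hszxg
Hunk 2: at line 3 remove [ndrmh,tbtn] add [gxbv,qzhx,juw] -> 12 lines: glrgw upa hixo gxbv qzhx juw jeo nqo mkdx excwl hocm hszxg
Hunk 3: at line 2 remove [gxbv] add [amc,yeoeg,eomk] -> 14 lines: glrgw upa hixo amc yeoeg eomk qzhx juw jeo nqo mkdx excwl hocm hszxg
Hunk 4: at line 4 remove [eomk,qzhx,juw] add [oaaxo,ymbz] -> 13 lines: glrgw upa hixo amc yeoeg oaaxo ymbz jeo nqo mkdx excwl hocm hszxg
Hunk 5: at line 3 remove [yeoeg,oaaxo,ymbz] add [pfu,orpv] -> 12 lines: glrgw upa hixo amc pfu orpv jeo nqo mkdx excwl hocm hszxg
Hunk 6: at line 3 remove [pfu,orpv,jeo] add [apqdh,vjy] -> 11 lines: glrgw upa hixo amc apqdh vjy nqo mkdx excwl hocm hszxg
Final line 3: hixo

Answer: hixo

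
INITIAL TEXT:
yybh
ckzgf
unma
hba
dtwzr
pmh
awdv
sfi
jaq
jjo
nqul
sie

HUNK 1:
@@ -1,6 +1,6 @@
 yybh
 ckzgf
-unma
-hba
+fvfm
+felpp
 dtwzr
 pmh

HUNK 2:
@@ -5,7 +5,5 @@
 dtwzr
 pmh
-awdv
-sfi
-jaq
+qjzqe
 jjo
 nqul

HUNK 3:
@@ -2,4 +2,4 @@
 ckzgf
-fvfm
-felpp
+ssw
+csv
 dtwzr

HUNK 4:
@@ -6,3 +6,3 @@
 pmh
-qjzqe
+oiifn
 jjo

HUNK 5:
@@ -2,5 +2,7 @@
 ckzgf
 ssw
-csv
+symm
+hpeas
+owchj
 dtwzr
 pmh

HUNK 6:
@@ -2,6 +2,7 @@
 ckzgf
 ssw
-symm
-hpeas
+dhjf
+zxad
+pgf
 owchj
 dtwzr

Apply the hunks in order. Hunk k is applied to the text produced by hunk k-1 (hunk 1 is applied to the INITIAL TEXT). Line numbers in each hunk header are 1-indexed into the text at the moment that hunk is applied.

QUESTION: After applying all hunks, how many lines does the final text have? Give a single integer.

Hunk 1: at line 1 remove [unma,hba] add [fvfm,felpp] -> 12 lines: yybh ckzgf fvfm felpp dtwzr pmh awdv sfi jaq jjo nqul sie
Hunk 2: at line 5 remove [awdv,sfi,jaq] add [qjzqe] -> 10 lines: yybh ckzgf fvfm felpp dtwzr pmh qjzqe jjo nqul sie
Hunk 3: at line 2 remove [fvfm,felpp] add [ssw,csv] -> 10 lines: yybh ckzgf ssw csv dtwzr pmh qjzqe jjo nqul sie
Hunk 4: at line 6 remove [qjzqe] add [oiifn] -> 10 lines: yybh ckzgf ssw csv dtwzr pmh oiifn jjo nqul sie
Hunk 5: at line 2 remove [csv] add [symm,hpeas,owchj] -> 12 lines: yybh ckzgf ssw symm hpeas owchj dtwzr pmh oiifn jjo nqul sie
Hunk 6: at line 2 remove [symm,hpeas] add [dhjf,zxad,pgf] -> 13 lines: yybh ckzgf ssw dhjf zxad pgf owchj dtwzr pmh oiifn jjo nqul sie
Final line count: 13

Answer: 13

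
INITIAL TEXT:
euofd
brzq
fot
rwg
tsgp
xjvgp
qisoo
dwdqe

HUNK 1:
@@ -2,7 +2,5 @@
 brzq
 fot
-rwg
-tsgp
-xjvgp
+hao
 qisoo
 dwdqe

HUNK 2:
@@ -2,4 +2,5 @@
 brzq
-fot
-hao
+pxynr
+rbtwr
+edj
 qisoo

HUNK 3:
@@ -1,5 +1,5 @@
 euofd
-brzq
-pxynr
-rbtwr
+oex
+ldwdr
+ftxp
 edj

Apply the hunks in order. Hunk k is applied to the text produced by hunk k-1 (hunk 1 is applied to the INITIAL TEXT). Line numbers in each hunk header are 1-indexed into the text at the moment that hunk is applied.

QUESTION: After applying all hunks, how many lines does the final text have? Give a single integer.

Answer: 7

Derivation:
Hunk 1: at line 2 remove [rwg,tsgp,xjvgp] add [hao] -> 6 lines: euofd brzq fot hao qisoo dwdqe
Hunk 2: at line 2 remove [fot,hao] add [pxynr,rbtwr,edj] -> 7 lines: euofd brzq pxynr rbtwr edj qisoo dwdqe
Hunk 3: at line 1 remove [brzq,pxynr,rbtwr] add [oex,ldwdr,ftxp] -> 7 lines: euofd oex ldwdr ftxp edj qisoo dwdqe
Final line count: 7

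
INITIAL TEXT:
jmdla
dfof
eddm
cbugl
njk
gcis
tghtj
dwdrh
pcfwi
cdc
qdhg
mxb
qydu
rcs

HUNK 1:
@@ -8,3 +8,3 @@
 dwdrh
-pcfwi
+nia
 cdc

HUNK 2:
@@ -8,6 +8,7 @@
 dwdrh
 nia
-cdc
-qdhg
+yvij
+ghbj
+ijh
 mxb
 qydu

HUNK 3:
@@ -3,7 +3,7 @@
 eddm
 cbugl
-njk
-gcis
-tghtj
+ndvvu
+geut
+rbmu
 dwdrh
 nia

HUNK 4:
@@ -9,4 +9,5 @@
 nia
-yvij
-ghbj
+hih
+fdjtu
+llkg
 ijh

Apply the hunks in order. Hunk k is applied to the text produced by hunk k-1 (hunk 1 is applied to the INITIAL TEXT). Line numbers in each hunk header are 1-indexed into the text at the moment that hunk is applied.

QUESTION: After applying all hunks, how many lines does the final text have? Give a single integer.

Answer: 16

Derivation:
Hunk 1: at line 8 remove [pcfwi] add [nia] -> 14 lines: jmdla dfof eddm cbugl njk gcis tghtj dwdrh nia cdc qdhg mxb qydu rcs
Hunk 2: at line 8 remove [cdc,qdhg] add [yvij,ghbj,ijh] -> 15 lines: jmdla dfof eddm cbugl njk gcis tghtj dwdrh nia yvij ghbj ijh mxb qydu rcs
Hunk 3: at line 3 remove [njk,gcis,tghtj] add [ndvvu,geut,rbmu] -> 15 lines: jmdla dfof eddm cbugl ndvvu geut rbmu dwdrh nia yvij ghbj ijh mxb qydu rcs
Hunk 4: at line 9 remove [yvij,ghbj] add [hih,fdjtu,llkg] -> 16 lines: jmdla dfof eddm cbugl ndvvu geut rbmu dwdrh nia hih fdjtu llkg ijh mxb qydu rcs
Final line count: 16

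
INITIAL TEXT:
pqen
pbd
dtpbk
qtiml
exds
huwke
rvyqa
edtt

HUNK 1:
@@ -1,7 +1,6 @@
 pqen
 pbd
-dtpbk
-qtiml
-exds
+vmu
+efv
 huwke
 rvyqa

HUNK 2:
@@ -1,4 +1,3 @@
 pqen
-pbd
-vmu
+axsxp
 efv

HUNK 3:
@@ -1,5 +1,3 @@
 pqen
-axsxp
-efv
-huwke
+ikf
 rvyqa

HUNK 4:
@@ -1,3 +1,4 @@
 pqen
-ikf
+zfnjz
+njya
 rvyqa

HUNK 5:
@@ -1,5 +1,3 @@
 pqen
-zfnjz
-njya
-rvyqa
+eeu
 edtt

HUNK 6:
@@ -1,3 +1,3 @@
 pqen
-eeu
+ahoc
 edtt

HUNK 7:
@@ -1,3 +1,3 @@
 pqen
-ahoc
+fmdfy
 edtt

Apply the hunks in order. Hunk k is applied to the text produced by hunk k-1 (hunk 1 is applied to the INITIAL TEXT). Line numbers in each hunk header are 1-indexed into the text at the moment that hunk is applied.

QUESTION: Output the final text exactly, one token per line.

Hunk 1: at line 1 remove [dtpbk,qtiml,exds] add [vmu,efv] -> 7 lines: pqen pbd vmu efv huwke rvyqa edtt
Hunk 2: at line 1 remove [pbd,vmu] add [axsxp] -> 6 lines: pqen axsxp efv huwke rvyqa edtt
Hunk 3: at line 1 remove [axsxp,efv,huwke] add [ikf] -> 4 lines: pqen ikf rvyqa edtt
Hunk 4: at line 1 remove [ikf] add [zfnjz,njya] -> 5 lines: pqen zfnjz njya rvyqa edtt
Hunk 5: at line 1 remove [zfnjz,njya,rvyqa] add [eeu] -> 3 lines: pqen eeu edtt
Hunk 6: at line 1 remove [eeu] add [ahoc] -> 3 lines: pqen ahoc edtt
Hunk 7: at line 1 remove [ahoc] add [fmdfy] -> 3 lines: pqen fmdfy edtt

Answer: pqen
fmdfy
edtt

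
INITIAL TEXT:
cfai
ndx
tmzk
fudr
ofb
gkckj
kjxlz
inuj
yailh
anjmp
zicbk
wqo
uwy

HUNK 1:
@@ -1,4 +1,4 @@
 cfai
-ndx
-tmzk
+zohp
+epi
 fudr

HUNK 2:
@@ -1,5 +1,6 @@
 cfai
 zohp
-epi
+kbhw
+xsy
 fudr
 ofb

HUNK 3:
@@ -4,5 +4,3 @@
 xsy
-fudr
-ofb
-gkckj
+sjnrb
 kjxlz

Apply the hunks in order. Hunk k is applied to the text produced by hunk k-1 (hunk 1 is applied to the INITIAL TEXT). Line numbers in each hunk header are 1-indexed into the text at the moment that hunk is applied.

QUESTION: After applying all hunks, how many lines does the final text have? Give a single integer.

Hunk 1: at line 1 remove [ndx,tmzk] add [zohp,epi] -> 13 lines: cfai zohp epi fudr ofb gkckj kjxlz inuj yailh anjmp zicbk wqo uwy
Hunk 2: at line 1 remove [epi] add [kbhw,xsy] -> 14 lines: cfai zohp kbhw xsy fudr ofb gkckj kjxlz inuj yailh anjmp zicbk wqo uwy
Hunk 3: at line 4 remove [fudr,ofb,gkckj] add [sjnrb] -> 12 lines: cfai zohp kbhw xsy sjnrb kjxlz inuj yailh anjmp zicbk wqo uwy
Final line count: 12

Answer: 12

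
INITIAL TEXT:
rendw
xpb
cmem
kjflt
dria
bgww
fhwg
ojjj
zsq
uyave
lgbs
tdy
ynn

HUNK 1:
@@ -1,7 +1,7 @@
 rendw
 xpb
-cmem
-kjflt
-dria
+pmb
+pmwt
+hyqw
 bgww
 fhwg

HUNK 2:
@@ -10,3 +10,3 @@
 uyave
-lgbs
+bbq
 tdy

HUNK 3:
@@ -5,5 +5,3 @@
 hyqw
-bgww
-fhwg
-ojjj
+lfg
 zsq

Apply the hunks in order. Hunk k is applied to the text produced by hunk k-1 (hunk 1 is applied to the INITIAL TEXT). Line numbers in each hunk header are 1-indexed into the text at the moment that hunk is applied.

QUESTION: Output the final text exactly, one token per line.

Answer: rendw
xpb
pmb
pmwt
hyqw
lfg
zsq
uyave
bbq
tdy
ynn

Derivation:
Hunk 1: at line 1 remove [cmem,kjflt,dria] add [pmb,pmwt,hyqw] -> 13 lines: rendw xpb pmb pmwt hyqw bgww fhwg ojjj zsq uyave lgbs tdy ynn
Hunk 2: at line 10 remove [lgbs] add [bbq] -> 13 lines: rendw xpb pmb pmwt hyqw bgww fhwg ojjj zsq uyave bbq tdy ynn
Hunk 3: at line 5 remove [bgww,fhwg,ojjj] add [lfg] -> 11 lines: rendw xpb pmb pmwt hyqw lfg zsq uyave bbq tdy ynn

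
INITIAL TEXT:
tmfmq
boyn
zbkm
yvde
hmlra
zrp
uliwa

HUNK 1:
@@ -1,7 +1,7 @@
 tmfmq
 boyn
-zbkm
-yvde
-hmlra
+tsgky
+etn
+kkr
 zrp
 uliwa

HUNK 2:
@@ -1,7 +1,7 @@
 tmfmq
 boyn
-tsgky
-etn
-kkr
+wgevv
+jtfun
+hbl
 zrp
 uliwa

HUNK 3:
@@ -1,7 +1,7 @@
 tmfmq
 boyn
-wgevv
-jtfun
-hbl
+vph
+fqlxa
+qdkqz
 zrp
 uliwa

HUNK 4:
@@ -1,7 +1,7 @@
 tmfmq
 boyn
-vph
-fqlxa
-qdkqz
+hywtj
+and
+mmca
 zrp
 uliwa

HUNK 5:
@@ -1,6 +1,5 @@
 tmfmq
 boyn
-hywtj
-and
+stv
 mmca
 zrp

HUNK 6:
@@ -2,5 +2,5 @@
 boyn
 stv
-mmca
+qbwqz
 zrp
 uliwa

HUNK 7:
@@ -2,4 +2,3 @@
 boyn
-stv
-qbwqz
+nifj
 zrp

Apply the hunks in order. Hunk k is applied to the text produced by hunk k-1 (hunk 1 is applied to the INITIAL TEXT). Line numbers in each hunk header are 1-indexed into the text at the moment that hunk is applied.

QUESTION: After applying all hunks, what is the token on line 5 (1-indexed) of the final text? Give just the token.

Hunk 1: at line 1 remove [zbkm,yvde,hmlra] add [tsgky,etn,kkr] -> 7 lines: tmfmq boyn tsgky etn kkr zrp uliwa
Hunk 2: at line 1 remove [tsgky,etn,kkr] add [wgevv,jtfun,hbl] -> 7 lines: tmfmq boyn wgevv jtfun hbl zrp uliwa
Hunk 3: at line 1 remove [wgevv,jtfun,hbl] add [vph,fqlxa,qdkqz] -> 7 lines: tmfmq boyn vph fqlxa qdkqz zrp uliwa
Hunk 4: at line 1 remove [vph,fqlxa,qdkqz] add [hywtj,and,mmca] -> 7 lines: tmfmq boyn hywtj and mmca zrp uliwa
Hunk 5: at line 1 remove [hywtj,and] add [stv] -> 6 lines: tmfmq boyn stv mmca zrp uliwa
Hunk 6: at line 2 remove [mmca] add [qbwqz] -> 6 lines: tmfmq boyn stv qbwqz zrp uliwa
Hunk 7: at line 2 remove [stv,qbwqz] add [nifj] -> 5 lines: tmfmq boyn nifj zrp uliwa
Final line 5: uliwa

Answer: uliwa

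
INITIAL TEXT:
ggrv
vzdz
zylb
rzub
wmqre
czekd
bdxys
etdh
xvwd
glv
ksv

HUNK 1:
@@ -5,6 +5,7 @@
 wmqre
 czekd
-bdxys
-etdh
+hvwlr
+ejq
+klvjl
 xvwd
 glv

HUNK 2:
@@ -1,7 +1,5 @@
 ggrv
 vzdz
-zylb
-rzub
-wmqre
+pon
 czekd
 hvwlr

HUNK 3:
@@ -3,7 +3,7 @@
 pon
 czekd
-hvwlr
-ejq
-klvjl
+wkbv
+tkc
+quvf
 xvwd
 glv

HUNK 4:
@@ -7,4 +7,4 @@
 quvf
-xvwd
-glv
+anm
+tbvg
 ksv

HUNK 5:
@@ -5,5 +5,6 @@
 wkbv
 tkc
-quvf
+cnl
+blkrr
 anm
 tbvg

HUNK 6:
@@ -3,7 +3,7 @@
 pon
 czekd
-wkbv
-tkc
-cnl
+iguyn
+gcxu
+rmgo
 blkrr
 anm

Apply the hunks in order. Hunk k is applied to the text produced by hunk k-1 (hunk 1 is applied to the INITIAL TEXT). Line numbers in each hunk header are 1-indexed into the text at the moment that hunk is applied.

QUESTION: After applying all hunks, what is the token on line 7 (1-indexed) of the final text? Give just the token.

Hunk 1: at line 5 remove [bdxys,etdh] add [hvwlr,ejq,klvjl] -> 12 lines: ggrv vzdz zylb rzub wmqre czekd hvwlr ejq klvjl xvwd glv ksv
Hunk 2: at line 1 remove [zylb,rzub,wmqre] add [pon] -> 10 lines: ggrv vzdz pon czekd hvwlr ejq klvjl xvwd glv ksv
Hunk 3: at line 3 remove [hvwlr,ejq,klvjl] add [wkbv,tkc,quvf] -> 10 lines: ggrv vzdz pon czekd wkbv tkc quvf xvwd glv ksv
Hunk 4: at line 7 remove [xvwd,glv] add [anm,tbvg] -> 10 lines: ggrv vzdz pon czekd wkbv tkc quvf anm tbvg ksv
Hunk 5: at line 5 remove [quvf] add [cnl,blkrr] -> 11 lines: ggrv vzdz pon czekd wkbv tkc cnl blkrr anm tbvg ksv
Hunk 6: at line 3 remove [wkbv,tkc,cnl] add [iguyn,gcxu,rmgo] -> 11 lines: ggrv vzdz pon czekd iguyn gcxu rmgo blkrr anm tbvg ksv
Final line 7: rmgo

Answer: rmgo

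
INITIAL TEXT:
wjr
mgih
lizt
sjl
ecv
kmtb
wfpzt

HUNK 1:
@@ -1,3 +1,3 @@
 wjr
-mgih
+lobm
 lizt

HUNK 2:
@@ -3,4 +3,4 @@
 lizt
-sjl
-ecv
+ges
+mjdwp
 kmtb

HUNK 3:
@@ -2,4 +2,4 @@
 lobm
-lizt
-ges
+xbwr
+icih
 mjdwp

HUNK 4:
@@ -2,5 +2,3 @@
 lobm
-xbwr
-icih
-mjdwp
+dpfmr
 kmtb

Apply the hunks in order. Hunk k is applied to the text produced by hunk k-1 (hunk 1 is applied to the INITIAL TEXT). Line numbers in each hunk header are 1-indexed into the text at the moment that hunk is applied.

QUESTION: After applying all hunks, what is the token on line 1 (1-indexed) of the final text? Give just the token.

Answer: wjr

Derivation:
Hunk 1: at line 1 remove [mgih] add [lobm] -> 7 lines: wjr lobm lizt sjl ecv kmtb wfpzt
Hunk 2: at line 3 remove [sjl,ecv] add [ges,mjdwp] -> 7 lines: wjr lobm lizt ges mjdwp kmtb wfpzt
Hunk 3: at line 2 remove [lizt,ges] add [xbwr,icih] -> 7 lines: wjr lobm xbwr icih mjdwp kmtb wfpzt
Hunk 4: at line 2 remove [xbwr,icih,mjdwp] add [dpfmr] -> 5 lines: wjr lobm dpfmr kmtb wfpzt
Final line 1: wjr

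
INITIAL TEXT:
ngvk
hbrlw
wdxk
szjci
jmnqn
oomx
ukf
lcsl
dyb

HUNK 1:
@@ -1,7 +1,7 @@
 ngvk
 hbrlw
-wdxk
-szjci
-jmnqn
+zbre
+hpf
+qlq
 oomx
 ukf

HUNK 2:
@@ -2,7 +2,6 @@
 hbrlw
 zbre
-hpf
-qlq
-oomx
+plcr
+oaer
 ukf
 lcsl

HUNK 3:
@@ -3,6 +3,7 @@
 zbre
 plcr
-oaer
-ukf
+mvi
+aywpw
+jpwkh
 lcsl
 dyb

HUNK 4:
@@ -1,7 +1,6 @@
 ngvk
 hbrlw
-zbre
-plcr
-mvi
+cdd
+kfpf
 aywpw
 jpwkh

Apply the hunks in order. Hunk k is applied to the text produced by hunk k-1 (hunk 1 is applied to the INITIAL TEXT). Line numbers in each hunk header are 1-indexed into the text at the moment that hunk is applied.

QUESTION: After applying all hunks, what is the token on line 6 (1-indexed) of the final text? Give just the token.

Hunk 1: at line 1 remove [wdxk,szjci,jmnqn] add [zbre,hpf,qlq] -> 9 lines: ngvk hbrlw zbre hpf qlq oomx ukf lcsl dyb
Hunk 2: at line 2 remove [hpf,qlq,oomx] add [plcr,oaer] -> 8 lines: ngvk hbrlw zbre plcr oaer ukf lcsl dyb
Hunk 3: at line 3 remove [oaer,ukf] add [mvi,aywpw,jpwkh] -> 9 lines: ngvk hbrlw zbre plcr mvi aywpw jpwkh lcsl dyb
Hunk 4: at line 1 remove [zbre,plcr,mvi] add [cdd,kfpf] -> 8 lines: ngvk hbrlw cdd kfpf aywpw jpwkh lcsl dyb
Final line 6: jpwkh

Answer: jpwkh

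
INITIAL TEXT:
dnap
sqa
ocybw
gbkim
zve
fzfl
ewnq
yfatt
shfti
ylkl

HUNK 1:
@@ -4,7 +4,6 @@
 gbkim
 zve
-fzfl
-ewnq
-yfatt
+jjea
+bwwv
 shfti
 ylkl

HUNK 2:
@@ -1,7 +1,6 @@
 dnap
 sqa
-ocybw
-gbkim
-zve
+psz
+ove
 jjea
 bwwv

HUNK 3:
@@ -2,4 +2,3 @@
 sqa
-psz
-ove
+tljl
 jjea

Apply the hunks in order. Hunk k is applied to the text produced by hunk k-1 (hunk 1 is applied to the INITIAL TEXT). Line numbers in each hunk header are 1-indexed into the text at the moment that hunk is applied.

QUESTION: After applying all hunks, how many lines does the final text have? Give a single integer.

Hunk 1: at line 4 remove [fzfl,ewnq,yfatt] add [jjea,bwwv] -> 9 lines: dnap sqa ocybw gbkim zve jjea bwwv shfti ylkl
Hunk 2: at line 1 remove [ocybw,gbkim,zve] add [psz,ove] -> 8 lines: dnap sqa psz ove jjea bwwv shfti ylkl
Hunk 3: at line 2 remove [psz,ove] add [tljl] -> 7 lines: dnap sqa tljl jjea bwwv shfti ylkl
Final line count: 7

Answer: 7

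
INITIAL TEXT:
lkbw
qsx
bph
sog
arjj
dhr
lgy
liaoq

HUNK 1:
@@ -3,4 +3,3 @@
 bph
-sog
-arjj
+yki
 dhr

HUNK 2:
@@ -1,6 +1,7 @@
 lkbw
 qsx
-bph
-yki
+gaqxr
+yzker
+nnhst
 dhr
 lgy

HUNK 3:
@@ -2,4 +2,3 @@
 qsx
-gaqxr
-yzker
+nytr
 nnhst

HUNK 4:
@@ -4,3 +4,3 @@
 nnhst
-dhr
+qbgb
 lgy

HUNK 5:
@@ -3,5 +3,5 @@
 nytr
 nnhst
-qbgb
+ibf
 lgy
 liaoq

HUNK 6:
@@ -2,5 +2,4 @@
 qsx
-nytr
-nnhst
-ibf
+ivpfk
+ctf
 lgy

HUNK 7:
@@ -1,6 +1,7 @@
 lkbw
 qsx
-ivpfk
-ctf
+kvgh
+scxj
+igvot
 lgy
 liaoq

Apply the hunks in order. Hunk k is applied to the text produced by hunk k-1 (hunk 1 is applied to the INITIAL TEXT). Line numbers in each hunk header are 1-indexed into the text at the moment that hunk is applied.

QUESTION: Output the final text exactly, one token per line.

Answer: lkbw
qsx
kvgh
scxj
igvot
lgy
liaoq

Derivation:
Hunk 1: at line 3 remove [sog,arjj] add [yki] -> 7 lines: lkbw qsx bph yki dhr lgy liaoq
Hunk 2: at line 1 remove [bph,yki] add [gaqxr,yzker,nnhst] -> 8 lines: lkbw qsx gaqxr yzker nnhst dhr lgy liaoq
Hunk 3: at line 2 remove [gaqxr,yzker] add [nytr] -> 7 lines: lkbw qsx nytr nnhst dhr lgy liaoq
Hunk 4: at line 4 remove [dhr] add [qbgb] -> 7 lines: lkbw qsx nytr nnhst qbgb lgy liaoq
Hunk 5: at line 3 remove [qbgb] add [ibf] -> 7 lines: lkbw qsx nytr nnhst ibf lgy liaoq
Hunk 6: at line 2 remove [nytr,nnhst,ibf] add [ivpfk,ctf] -> 6 lines: lkbw qsx ivpfk ctf lgy liaoq
Hunk 7: at line 1 remove [ivpfk,ctf] add [kvgh,scxj,igvot] -> 7 lines: lkbw qsx kvgh scxj igvot lgy liaoq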